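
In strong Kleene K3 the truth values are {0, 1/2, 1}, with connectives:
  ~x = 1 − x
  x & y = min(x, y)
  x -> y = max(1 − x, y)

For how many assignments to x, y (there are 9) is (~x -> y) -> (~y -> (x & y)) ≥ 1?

x = 0, y = 0 ↦ 1  ≥
x = 0, y = 1/2 ↦ 1/2  <
x = 0, y = 1 ↦ 1  ≥
x = 1/2, y = 0 ↦ 1/2  <
x = 1/2, y = 1/2 ↦ 1/2  <
x = 1/2, y = 1 ↦ 1  ≥
x = 1, y = 0 ↦ 0  <
x = 1, y = 1/2 ↦ 1/2  <
x = 1, y = 1 ↦ 1  ≥
So 4 of the 9 assignments meet the threshold.

4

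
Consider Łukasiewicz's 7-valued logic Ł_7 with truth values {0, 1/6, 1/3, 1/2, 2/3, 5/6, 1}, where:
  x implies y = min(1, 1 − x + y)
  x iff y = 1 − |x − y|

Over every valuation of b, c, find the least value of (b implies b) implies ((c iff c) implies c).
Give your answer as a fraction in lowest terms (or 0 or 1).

Take b = 0, c = 0:
b implies b = 0 implies 0 = 1
c iff c = 0 iff 0 = 1
(c iff c) implies c = 1 implies 0 = 0
(b implies b) implies ((c iff c) implies c) = 1 implies 0 = 0
No assignment yields a value below 0, so this is the minimum.

0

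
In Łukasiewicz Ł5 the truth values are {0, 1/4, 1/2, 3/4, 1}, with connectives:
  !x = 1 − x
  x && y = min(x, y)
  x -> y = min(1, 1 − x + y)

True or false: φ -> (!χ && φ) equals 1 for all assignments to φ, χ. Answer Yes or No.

Counterexample: take φ = 1/4, χ = 1.
!χ = !1 = 0
!χ && φ = 0 && 1/4 = 0
φ -> (!χ && φ) = 1/4 -> 0 = 3/4
This gives 3/4 ≠ 1.

No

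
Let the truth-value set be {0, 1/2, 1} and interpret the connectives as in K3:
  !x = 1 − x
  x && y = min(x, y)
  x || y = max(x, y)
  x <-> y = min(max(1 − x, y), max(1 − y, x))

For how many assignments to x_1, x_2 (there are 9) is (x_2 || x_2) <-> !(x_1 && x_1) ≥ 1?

x_1 = 0, x_2 = 0 ↦ 0  <
x_1 = 0, x_2 = 1/2 ↦ 1/2  <
x_1 = 0, x_2 = 1 ↦ 1  ≥
x_1 = 1/2, x_2 = 0 ↦ 1/2  <
x_1 = 1/2, x_2 = 1/2 ↦ 1/2  <
x_1 = 1/2, x_2 = 1 ↦ 1/2  <
x_1 = 1, x_2 = 0 ↦ 1  ≥
x_1 = 1, x_2 = 1/2 ↦ 1/2  <
x_1 = 1, x_2 = 1 ↦ 0  <
So 2 of the 9 assignments meet the threshold.

2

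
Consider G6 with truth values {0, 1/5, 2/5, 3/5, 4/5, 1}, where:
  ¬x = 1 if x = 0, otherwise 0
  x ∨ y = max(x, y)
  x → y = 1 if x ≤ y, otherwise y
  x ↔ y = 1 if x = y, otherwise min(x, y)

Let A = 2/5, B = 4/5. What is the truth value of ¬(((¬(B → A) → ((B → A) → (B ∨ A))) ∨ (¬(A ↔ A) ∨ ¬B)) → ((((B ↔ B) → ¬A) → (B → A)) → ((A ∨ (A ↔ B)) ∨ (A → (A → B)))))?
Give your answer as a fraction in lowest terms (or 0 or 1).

B → A = 4/5 → 2/5 = 2/5
¬(B → A) = ¬2/5 = 0
B → A = 4/5 → 2/5 = 2/5
B ∨ A = 4/5 ∨ 2/5 = 4/5
(B → A) → (B ∨ A) = 2/5 → 4/5 = 1
¬(B → A) → ((B → A) → (B ∨ A)) = 0 → 1 = 1
A ↔ A = 2/5 ↔ 2/5 = 1
¬(A ↔ A) = ¬1 = 0
¬B = ¬4/5 = 0
¬(A ↔ A) ∨ ¬B = 0 ∨ 0 = 0
(¬(B → A) → ((B → A) → (B ∨ A))) ∨ (¬(A ↔ A) ∨ ¬B) = 1 ∨ 0 = 1
B ↔ B = 4/5 ↔ 4/5 = 1
¬A = ¬2/5 = 0
(B ↔ B) → ¬A = 1 → 0 = 0
B → A = 4/5 → 2/5 = 2/5
((B ↔ B) → ¬A) → (B → A) = 0 → 2/5 = 1
A ↔ B = 2/5 ↔ 4/5 = 2/5
A ∨ (A ↔ B) = 2/5 ∨ 2/5 = 2/5
A → B = 2/5 → 4/5 = 1
A → (A → B) = 2/5 → 1 = 1
(A ∨ (A ↔ B)) ∨ (A → (A → B)) = 2/5 ∨ 1 = 1
(((B ↔ B) → ¬A) → (B → A)) → ((A ∨ (A ↔ B)) ∨ (A → (A → B))) = 1 → 1 = 1
((¬(B → A) → ((B → A) → (B ∨ A))) ∨ (¬(A ↔ A) ∨ ¬B)) → ((((B ↔ B) → ¬A) → (B → A)) → ((A ∨ (A ↔ B)) ∨ (A → (A → B)))) = 1 → 1 = 1
¬(((¬(B → A) → ((B → A) → (B ∨ A))) ∨ (¬(A ↔ A) ∨ ¬B)) → ((((B ↔ B) → ¬A) → (B → A)) → ((A ∨ (A ↔ B)) ∨ (A → (A → B))))) = ¬1 = 0

0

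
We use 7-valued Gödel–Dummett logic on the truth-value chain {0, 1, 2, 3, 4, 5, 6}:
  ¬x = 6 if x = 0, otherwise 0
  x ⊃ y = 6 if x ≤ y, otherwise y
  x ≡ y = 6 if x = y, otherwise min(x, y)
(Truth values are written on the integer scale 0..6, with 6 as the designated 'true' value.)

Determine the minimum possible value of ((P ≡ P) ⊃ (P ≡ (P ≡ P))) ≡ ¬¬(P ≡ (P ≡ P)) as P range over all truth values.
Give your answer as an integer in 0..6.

1

Take P = 1:
P ≡ P = 1 ≡ 1 = 6
P ≡ P = 1 ≡ 1 = 6
P ≡ (P ≡ P) = 1 ≡ 6 = 1
(P ≡ P) ⊃ (P ≡ (P ≡ P)) = 6 ⊃ 1 = 1
P ≡ P = 1 ≡ 1 = 6
P ≡ (P ≡ P) = 1 ≡ 6 = 1
¬(P ≡ (P ≡ P)) = ¬1 = 0
¬¬(P ≡ (P ≡ P)) = ¬0 = 6
((P ≡ P) ⊃ (P ≡ (P ≡ P))) ≡ ¬¬(P ≡ (P ≡ P)) = 1 ≡ 6 = 1
No assignment yields a value below 1, so this is the minimum.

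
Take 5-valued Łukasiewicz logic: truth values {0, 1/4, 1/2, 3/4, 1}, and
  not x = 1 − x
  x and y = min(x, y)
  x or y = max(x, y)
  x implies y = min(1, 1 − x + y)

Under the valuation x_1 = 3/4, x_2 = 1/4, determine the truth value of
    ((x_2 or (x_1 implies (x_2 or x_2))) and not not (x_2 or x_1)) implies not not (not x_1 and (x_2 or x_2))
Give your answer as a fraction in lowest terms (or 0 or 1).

3/4

x_2 or x_2 = 1/4 or 1/4 = 1/4
x_1 implies (x_2 or x_2) = 3/4 implies 1/4 = 1/2
x_2 or (x_1 implies (x_2 or x_2)) = 1/4 or 1/2 = 1/2
x_2 or x_1 = 1/4 or 3/4 = 3/4
not (x_2 or x_1) = not 3/4 = 1/4
not not (x_2 or x_1) = not 1/4 = 3/4
(x_2 or (x_1 implies (x_2 or x_2))) and not not (x_2 or x_1) = 1/2 and 3/4 = 1/2
not x_1 = not 3/4 = 1/4
x_2 or x_2 = 1/4 or 1/4 = 1/4
not x_1 and (x_2 or x_2) = 1/4 and 1/4 = 1/4
not (not x_1 and (x_2 or x_2)) = not 1/4 = 3/4
not not (not x_1 and (x_2 or x_2)) = not 3/4 = 1/4
((x_2 or (x_1 implies (x_2 or x_2))) and not not (x_2 or x_1)) implies not not (not x_1 and (x_2 or x_2)) = 1/2 implies 1/4 = 3/4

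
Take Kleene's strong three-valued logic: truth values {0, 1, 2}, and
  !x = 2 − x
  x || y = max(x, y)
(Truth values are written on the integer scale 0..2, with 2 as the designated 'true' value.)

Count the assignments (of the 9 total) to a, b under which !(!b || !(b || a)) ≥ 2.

3

a = 0, b = 0 ↦ 0  <
a = 0, b = 1 ↦ 1  <
a = 0, b = 2 ↦ 2  ≥
a = 1, b = 0 ↦ 0  <
a = 1, b = 1 ↦ 1  <
a = 1, b = 2 ↦ 2  ≥
a = 2, b = 0 ↦ 0  <
a = 2, b = 1 ↦ 1  <
a = 2, b = 2 ↦ 2  ≥
So 3 of the 9 assignments meet the threshold.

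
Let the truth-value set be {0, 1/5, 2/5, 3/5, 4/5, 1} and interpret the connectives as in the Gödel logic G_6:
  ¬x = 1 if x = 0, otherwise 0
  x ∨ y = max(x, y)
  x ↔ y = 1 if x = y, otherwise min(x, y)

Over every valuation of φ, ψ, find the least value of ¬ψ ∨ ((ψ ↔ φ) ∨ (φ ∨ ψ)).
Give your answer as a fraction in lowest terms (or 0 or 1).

Take φ = 0, ψ = 1/5:
¬ψ = ¬1/5 = 0
ψ ↔ φ = 1/5 ↔ 0 = 0
φ ∨ ψ = 0 ∨ 1/5 = 1/5
(ψ ↔ φ) ∨ (φ ∨ ψ) = 0 ∨ 1/5 = 1/5
¬ψ ∨ ((ψ ↔ φ) ∨ (φ ∨ ψ)) = 0 ∨ 1/5 = 1/5
No assignment yields a value below 1/5, so this is the minimum.

1/5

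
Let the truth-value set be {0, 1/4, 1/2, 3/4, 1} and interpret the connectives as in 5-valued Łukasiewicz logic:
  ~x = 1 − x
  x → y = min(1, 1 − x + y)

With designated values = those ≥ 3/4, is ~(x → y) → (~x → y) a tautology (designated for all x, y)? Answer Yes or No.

At x = 3/4, y = 1, for instance:
x → y = 3/4 → 1 = 1
~(x → y) = ~1 = 0
~x = ~3/4 = 1/4
~x → y = 1/4 → 1 = 1
~(x → y) → (~x → y) = 0 → 1 = 1
and checking the remaining 24 assignments likewise gives ≥ 3/4 in every case.

Yes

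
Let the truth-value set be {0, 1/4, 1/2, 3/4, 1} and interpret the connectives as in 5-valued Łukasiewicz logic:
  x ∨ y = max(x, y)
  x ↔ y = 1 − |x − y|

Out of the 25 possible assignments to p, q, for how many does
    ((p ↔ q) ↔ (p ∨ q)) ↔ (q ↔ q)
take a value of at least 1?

5

value 1: 5 assignments (counts)
value 3/4: 7 assignments
value 1/2: 7 assignments
value 1/4: 3 assignments
value 0: 3 assignments
So 5 of the 25 assignments meet the threshold.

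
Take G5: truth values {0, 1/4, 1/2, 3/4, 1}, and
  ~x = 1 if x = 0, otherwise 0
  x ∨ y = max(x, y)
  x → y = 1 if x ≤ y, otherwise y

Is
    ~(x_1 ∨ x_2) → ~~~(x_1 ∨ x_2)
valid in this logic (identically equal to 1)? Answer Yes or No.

Yes

At x_1 = 1/2, x_2 = 1/2, for instance:
x_1 ∨ x_2 = 1/2 ∨ 1/2 = 1/2
~(x_1 ∨ x_2) = ~1/2 = 0
~~(x_1 ∨ x_2) = ~0 = 1
~~~(x_1 ∨ x_2) = ~1 = 0
~(x_1 ∨ x_2) → ~~~(x_1 ∨ x_2) = 0 → 0 = 1
and checking the remaining 24 assignments likewise gives ≥ 1 in every case.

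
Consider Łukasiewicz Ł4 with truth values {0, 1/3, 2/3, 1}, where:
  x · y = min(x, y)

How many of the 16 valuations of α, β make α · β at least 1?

1

α = 0, β = 0 ↦ 0  <
α = 0, β = 1/3 ↦ 0  <
α = 0, β = 2/3 ↦ 0  <
α = 0, β = 1 ↦ 0  <
α = 1/3, β = 0 ↦ 0  <
α = 1/3, β = 1/3 ↦ 1/3  <
α = 1/3, β = 2/3 ↦ 1/3  <
α = 1/3, β = 1 ↦ 1/3  <
α = 2/3, β = 0 ↦ 0  <
α = 2/3, β = 1/3 ↦ 1/3  <
α = 2/3, β = 2/3 ↦ 2/3  <
α = 2/3, β = 1 ↦ 2/3  <
α = 1, β = 0 ↦ 0  <
α = 1, β = 1/3 ↦ 1/3  <
α = 1, β = 2/3 ↦ 2/3  <
α = 1, β = 1 ↦ 1  ≥
So 1 of the 16 assignments meets the threshold.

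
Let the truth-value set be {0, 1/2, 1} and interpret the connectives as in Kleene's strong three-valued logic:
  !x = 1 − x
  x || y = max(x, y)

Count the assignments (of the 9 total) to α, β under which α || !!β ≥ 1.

α = 0, β = 0 ↦ 0  <
α = 0, β = 1/2 ↦ 1/2  <
α = 0, β = 1 ↦ 1  ≥
α = 1/2, β = 0 ↦ 1/2  <
α = 1/2, β = 1/2 ↦ 1/2  <
α = 1/2, β = 1 ↦ 1  ≥
α = 1, β = 0 ↦ 1  ≥
α = 1, β = 1/2 ↦ 1  ≥
α = 1, β = 1 ↦ 1  ≥
So 5 of the 9 assignments meet the threshold.

5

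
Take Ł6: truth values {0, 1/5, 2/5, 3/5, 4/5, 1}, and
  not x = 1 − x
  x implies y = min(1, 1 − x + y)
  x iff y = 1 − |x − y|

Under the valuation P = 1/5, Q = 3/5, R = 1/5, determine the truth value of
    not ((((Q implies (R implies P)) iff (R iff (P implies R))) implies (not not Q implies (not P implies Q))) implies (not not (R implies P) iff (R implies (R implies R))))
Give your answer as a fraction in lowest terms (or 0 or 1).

0

R implies P = 1/5 implies 1/5 = 1
Q implies (R implies P) = 3/5 implies 1 = 1
P implies R = 1/5 implies 1/5 = 1
R iff (P implies R) = 1/5 iff 1 = 1/5
(Q implies (R implies P)) iff (R iff (P implies R)) = 1 iff 1/5 = 1/5
not Q = not 3/5 = 2/5
not not Q = not 2/5 = 3/5
not P = not 1/5 = 4/5
not P implies Q = 4/5 implies 3/5 = 4/5
not not Q implies (not P implies Q) = 3/5 implies 4/5 = 1
((Q implies (R implies P)) iff (R iff (P implies R))) implies (not not Q implies (not P implies Q)) = 1/5 implies 1 = 1
R implies P = 1/5 implies 1/5 = 1
not (R implies P) = not 1 = 0
not not (R implies P) = not 0 = 1
R implies R = 1/5 implies 1/5 = 1
R implies (R implies R) = 1/5 implies 1 = 1
not not (R implies P) iff (R implies (R implies R)) = 1 iff 1 = 1
(((Q implies (R implies P)) iff (R iff (P implies R))) implies (not not Q implies (not P implies Q))) implies (not not (R implies P) iff (R implies (R implies R))) = 1 implies 1 = 1
not ((((Q implies (R implies P)) iff (R iff (P implies R))) implies (not not Q implies (not P implies Q))) implies (not not (R implies P) iff (R implies (R implies R)))) = not 1 = 0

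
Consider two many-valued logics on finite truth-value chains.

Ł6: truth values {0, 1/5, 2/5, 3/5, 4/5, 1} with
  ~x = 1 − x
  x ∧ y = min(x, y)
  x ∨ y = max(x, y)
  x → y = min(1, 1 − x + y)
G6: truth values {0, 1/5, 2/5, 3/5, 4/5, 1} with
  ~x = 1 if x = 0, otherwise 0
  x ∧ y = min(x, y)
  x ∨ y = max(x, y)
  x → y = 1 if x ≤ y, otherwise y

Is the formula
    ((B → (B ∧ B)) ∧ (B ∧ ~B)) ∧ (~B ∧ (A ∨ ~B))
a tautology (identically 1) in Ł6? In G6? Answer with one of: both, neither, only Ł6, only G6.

In Ł6: at A = 0, B = 0 the value is 0 — not a tautology.
In G6: at A = 0, B = 0 the value is 0 — not a tautology.

neither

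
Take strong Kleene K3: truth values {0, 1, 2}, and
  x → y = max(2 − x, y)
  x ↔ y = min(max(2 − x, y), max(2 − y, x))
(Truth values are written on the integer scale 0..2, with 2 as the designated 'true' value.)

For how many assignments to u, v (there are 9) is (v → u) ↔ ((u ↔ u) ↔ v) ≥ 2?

u = 0, v = 0 ↦ 0  <
u = 0, v = 1 ↦ 1  <
u = 0, v = 2 ↦ 0  <
u = 1, v = 0 ↦ 1  <
u = 1, v = 1 ↦ 1  <
u = 1, v = 2 ↦ 1  <
u = 2, v = 0 ↦ 0  <
u = 2, v = 1 ↦ 1  <
u = 2, v = 2 ↦ 2  ≥
So 1 of the 9 assignments meets the threshold.

1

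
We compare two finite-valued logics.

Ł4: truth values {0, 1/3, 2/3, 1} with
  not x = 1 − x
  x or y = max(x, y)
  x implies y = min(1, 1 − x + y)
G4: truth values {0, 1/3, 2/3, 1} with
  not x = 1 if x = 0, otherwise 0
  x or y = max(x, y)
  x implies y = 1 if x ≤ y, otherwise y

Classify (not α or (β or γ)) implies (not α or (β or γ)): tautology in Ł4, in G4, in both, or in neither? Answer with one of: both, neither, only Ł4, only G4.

both

In Ł4: every assignment gives 1 — tautology.
In G4: every assignment gives 1 — tautology.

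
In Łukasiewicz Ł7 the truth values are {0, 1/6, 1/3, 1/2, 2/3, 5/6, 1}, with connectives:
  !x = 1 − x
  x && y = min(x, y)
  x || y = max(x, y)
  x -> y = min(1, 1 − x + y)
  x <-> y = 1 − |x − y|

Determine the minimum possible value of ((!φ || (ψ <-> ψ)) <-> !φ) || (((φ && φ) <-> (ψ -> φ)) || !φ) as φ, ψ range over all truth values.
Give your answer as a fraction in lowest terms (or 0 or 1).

1/2

Take φ = 1/2, ψ = 0:
!φ = !1/2 = 1/2
ψ <-> ψ = 0 <-> 0 = 1
!φ || (ψ <-> ψ) = 1/2 || 1 = 1
!φ = !1/2 = 1/2
(!φ || (ψ <-> ψ)) <-> !φ = 1 <-> 1/2 = 1/2
φ && φ = 1/2 && 1/2 = 1/2
ψ -> φ = 0 -> 1/2 = 1
(φ && φ) <-> (ψ -> φ) = 1/2 <-> 1 = 1/2
!φ = !1/2 = 1/2
((φ && φ) <-> (ψ -> φ)) || !φ = 1/2 || 1/2 = 1/2
((!φ || (ψ <-> ψ)) <-> !φ) || (((φ && φ) <-> (ψ -> φ)) || !φ) = 1/2 || 1/2 = 1/2
No assignment yields a value below 1/2, so this is the minimum.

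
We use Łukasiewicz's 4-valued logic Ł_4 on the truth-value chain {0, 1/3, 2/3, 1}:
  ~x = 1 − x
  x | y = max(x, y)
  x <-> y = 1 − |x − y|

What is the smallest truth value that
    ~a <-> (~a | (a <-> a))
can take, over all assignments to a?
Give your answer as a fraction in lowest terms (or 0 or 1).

0

Take a = 1:
~a = ~1 = 0
~a = ~1 = 0
a <-> a = 1 <-> 1 = 1
~a | (a <-> a) = 0 | 1 = 1
~a <-> (~a | (a <-> a)) = 0 <-> 1 = 0
No assignment yields a value below 0, so this is the minimum.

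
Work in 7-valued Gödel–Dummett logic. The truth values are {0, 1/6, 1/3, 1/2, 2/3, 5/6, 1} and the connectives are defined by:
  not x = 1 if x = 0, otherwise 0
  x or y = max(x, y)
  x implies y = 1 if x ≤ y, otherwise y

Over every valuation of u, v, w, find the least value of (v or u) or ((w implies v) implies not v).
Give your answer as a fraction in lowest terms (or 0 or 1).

Take u = 0, v = 1/6, w = 0:
v or u = 1/6 or 0 = 1/6
w implies v = 0 implies 1/6 = 1
not v = not 1/6 = 0
(w implies v) implies not v = 1 implies 0 = 0
(v or u) or ((w implies v) implies not v) = 1/6 or 0 = 1/6
No assignment yields a value below 1/6, so this is the minimum.

1/6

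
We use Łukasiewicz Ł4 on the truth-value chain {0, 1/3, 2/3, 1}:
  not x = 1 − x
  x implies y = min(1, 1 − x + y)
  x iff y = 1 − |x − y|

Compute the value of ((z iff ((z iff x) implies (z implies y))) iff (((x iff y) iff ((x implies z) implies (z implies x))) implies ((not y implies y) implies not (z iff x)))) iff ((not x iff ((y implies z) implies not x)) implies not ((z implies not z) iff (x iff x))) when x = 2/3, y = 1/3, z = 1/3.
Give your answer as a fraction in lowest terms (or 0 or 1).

z iff x = 1/3 iff 2/3 = 2/3
z implies y = 1/3 implies 1/3 = 1
(z iff x) implies (z implies y) = 2/3 implies 1 = 1
z iff ((z iff x) implies (z implies y)) = 1/3 iff 1 = 1/3
x iff y = 2/3 iff 1/3 = 2/3
x implies z = 2/3 implies 1/3 = 2/3
z implies x = 1/3 implies 2/3 = 1
(x implies z) implies (z implies x) = 2/3 implies 1 = 1
(x iff y) iff ((x implies z) implies (z implies x)) = 2/3 iff 1 = 2/3
not y = not 1/3 = 2/3
not y implies y = 2/3 implies 1/3 = 2/3
z iff x = 1/3 iff 2/3 = 2/3
not (z iff x) = not 2/3 = 1/3
(not y implies y) implies not (z iff x) = 2/3 implies 1/3 = 2/3
((x iff y) iff ((x implies z) implies (z implies x))) implies ((not y implies y) implies not (z iff x)) = 2/3 implies 2/3 = 1
(z iff ((z iff x) implies (z implies y))) iff (((x iff y) iff ((x implies z) implies (z implies x))) implies ((not y implies y) implies not (z iff x))) = 1/3 iff 1 = 1/3
not x = not 2/3 = 1/3
y implies z = 1/3 implies 1/3 = 1
not x = not 2/3 = 1/3
(y implies z) implies not x = 1 implies 1/3 = 1/3
not x iff ((y implies z) implies not x) = 1/3 iff 1/3 = 1
not z = not 1/3 = 2/3
z implies not z = 1/3 implies 2/3 = 1
x iff x = 2/3 iff 2/3 = 1
(z implies not z) iff (x iff x) = 1 iff 1 = 1
not ((z implies not z) iff (x iff x)) = not 1 = 0
(not x iff ((y implies z) implies not x)) implies not ((z implies not z) iff (x iff x)) = 1 implies 0 = 0
((z iff ((z iff x) implies (z implies y))) iff (((x iff y) iff ((x implies z) implies (z implies x))) implies ((not y implies y) implies not (z iff x)))) iff ((not x iff ((y implies z) implies not x)) implies not ((z implies not z) iff (x iff x))) = 1/3 iff 0 = 2/3

2/3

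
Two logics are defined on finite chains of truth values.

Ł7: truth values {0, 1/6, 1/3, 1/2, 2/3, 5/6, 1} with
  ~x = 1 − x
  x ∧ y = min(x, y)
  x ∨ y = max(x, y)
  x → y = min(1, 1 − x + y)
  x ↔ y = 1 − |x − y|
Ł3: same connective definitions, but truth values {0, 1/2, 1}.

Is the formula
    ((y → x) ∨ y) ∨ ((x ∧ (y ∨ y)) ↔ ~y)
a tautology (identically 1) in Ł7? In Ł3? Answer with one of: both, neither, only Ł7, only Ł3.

neither

In Ł7: at x = 0, y = 1/6 the value is 5/6 — not a tautology.
In Ł3: at x = 0, y = 1/2 the value is 1/2 — not a tautology.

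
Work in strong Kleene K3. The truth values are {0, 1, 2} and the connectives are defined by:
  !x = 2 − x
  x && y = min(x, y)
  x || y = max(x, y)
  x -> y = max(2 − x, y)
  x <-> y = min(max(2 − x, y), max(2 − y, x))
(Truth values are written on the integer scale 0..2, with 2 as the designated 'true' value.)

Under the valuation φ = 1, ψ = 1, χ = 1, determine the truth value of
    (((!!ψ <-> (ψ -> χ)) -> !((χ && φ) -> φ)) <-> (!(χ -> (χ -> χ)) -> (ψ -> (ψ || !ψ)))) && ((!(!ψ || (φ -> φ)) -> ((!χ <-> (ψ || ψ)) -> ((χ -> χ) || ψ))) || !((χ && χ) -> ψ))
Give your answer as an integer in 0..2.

!ψ = !1 = 1
!!ψ = !1 = 1
ψ -> χ = 1 -> 1 = 1
!!ψ <-> (ψ -> χ) = 1 <-> 1 = 1
χ && φ = 1 && 1 = 1
(χ && φ) -> φ = 1 -> 1 = 1
!((χ && φ) -> φ) = !1 = 1
(!!ψ <-> (ψ -> χ)) -> !((χ && φ) -> φ) = 1 -> 1 = 1
χ -> χ = 1 -> 1 = 1
χ -> (χ -> χ) = 1 -> 1 = 1
!(χ -> (χ -> χ)) = !1 = 1
!ψ = !1 = 1
ψ || !ψ = 1 || 1 = 1
ψ -> (ψ || !ψ) = 1 -> 1 = 1
!(χ -> (χ -> χ)) -> (ψ -> (ψ || !ψ)) = 1 -> 1 = 1
((!!ψ <-> (ψ -> χ)) -> !((χ && φ) -> φ)) <-> (!(χ -> (χ -> χ)) -> (ψ -> (ψ || !ψ))) = 1 <-> 1 = 1
!ψ = !1 = 1
φ -> φ = 1 -> 1 = 1
!ψ || (φ -> φ) = 1 || 1 = 1
!(!ψ || (φ -> φ)) = !1 = 1
!χ = !1 = 1
ψ || ψ = 1 || 1 = 1
!χ <-> (ψ || ψ) = 1 <-> 1 = 1
χ -> χ = 1 -> 1 = 1
(χ -> χ) || ψ = 1 || 1 = 1
(!χ <-> (ψ || ψ)) -> ((χ -> χ) || ψ) = 1 -> 1 = 1
!(!ψ || (φ -> φ)) -> ((!χ <-> (ψ || ψ)) -> ((χ -> χ) || ψ)) = 1 -> 1 = 1
χ && χ = 1 && 1 = 1
(χ && χ) -> ψ = 1 -> 1 = 1
!((χ && χ) -> ψ) = !1 = 1
(!(!ψ || (φ -> φ)) -> ((!χ <-> (ψ || ψ)) -> ((χ -> χ) || ψ))) || !((χ && χ) -> ψ) = 1 || 1 = 1
(((!!ψ <-> (ψ -> χ)) -> !((χ && φ) -> φ)) <-> (!(χ -> (χ -> χ)) -> (ψ -> (ψ || !ψ)))) && ((!(!ψ || (φ -> φ)) -> ((!χ <-> (ψ || ψ)) -> ((χ -> χ) || ψ))) || !((χ && χ) -> ψ)) = 1 && 1 = 1

1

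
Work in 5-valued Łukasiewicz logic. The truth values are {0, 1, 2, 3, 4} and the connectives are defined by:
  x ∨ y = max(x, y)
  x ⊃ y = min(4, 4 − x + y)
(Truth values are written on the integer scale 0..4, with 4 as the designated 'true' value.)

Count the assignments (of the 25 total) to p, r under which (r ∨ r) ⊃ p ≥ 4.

15

value 4: 15 assignments (counts)
value 3: 4 assignments
value 2: 3 assignments
value 1: 2 assignments
value 0: 1 assignment
So 15 of the 25 assignments meet the threshold.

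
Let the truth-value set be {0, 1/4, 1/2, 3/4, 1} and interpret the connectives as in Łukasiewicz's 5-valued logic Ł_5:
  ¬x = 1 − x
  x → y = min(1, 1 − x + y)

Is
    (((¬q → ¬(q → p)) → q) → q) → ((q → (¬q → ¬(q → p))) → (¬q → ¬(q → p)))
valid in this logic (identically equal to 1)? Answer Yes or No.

At p = 1/2, q = 3/4, for instance:
¬q = ¬3/4 = 1/4
q → p = 3/4 → 1/2 = 3/4
¬(q → p) = ¬3/4 = 1/4
¬q → ¬(q → p) = 1/4 → 1/4 = 1
(¬q → ¬(q → p)) → q = 1 → 3/4 = 3/4
((¬q → ¬(q → p)) → q) → q = 3/4 → 3/4 = 1
q → (¬q → ¬(q → p)) = 3/4 → 1 = 1
(q → (¬q → ¬(q → p))) → (¬q → ¬(q → p)) = 1 → 1 = 1
(((¬q → ¬(q → p)) → q) → q) → ((q → (¬q → ¬(q → p))) → (¬q → ¬(q → p))) = 1 → 1 = 1
and checking the remaining 24 assignments likewise gives ≥ 1 in every case.

Yes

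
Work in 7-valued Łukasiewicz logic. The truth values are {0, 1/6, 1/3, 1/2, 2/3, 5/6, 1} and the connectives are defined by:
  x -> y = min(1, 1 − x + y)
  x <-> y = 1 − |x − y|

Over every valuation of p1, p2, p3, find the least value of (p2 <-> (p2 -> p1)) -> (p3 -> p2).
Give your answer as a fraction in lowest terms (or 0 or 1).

Take p1 = 0, p2 = 1/2, p3 = 1:
p2 -> p1 = 1/2 -> 0 = 1/2
p2 <-> (p2 -> p1) = 1/2 <-> 1/2 = 1
p3 -> p2 = 1 -> 1/2 = 1/2
(p2 <-> (p2 -> p1)) -> (p3 -> p2) = 1 -> 1/2 = 1/2
No assignment yields a value below 1/2, so this is the minimum.

1/2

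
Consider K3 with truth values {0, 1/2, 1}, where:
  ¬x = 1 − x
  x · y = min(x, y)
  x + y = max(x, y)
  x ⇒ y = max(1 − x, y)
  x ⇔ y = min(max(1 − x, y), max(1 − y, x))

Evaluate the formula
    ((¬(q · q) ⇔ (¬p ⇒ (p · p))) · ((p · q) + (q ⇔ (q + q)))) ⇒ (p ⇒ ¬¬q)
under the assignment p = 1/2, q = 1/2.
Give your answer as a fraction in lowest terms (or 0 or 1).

1/2

q · q = 1/2 · 1/2 = 1/2
¬(q · q) = ¬1/2 = 1/2
¬p = ¬1/2 = 1/2
p · p = 1/2 · 1/2 = 1/2
¬p ⇒ (p · p) = 1/2 ⇒ 1/2 = 1/2
¬(q · q) ⇔ (¬p ⇒ (p · p)) = 1/2 ⇔ 1/2 = 1/2
p · q = 1/2 · 1/2 = 1/2
q + q = 1/2 + 1/2 = 1/2
q ⇔ (q + q) = 1/2 ⇔ 1/2 = 1/2
(p · q) + (q ⇔ (q + q)) = 1/2 + 1/2 = 1/2
(¬(q · q) ⇔ (¬p ⇒ (p · p))) · ((p · q) + (q ⇔ (q + q))) = 1/2 · 1/2 = 1/2
¬q = ¬1/2 = 1/2
¬¬q = ¬1/2 = 1/2
p ⇒ ¬¬q = 1/2 ⇒ 1/2 = 1/2
((¬(q · q) ⇔ (¬p ⇒ (p · p))) · ((p · q) + (q ⇔ (q + q)))) ⇒ (p ⇒ ¬¬q) = 1/2 ⇒ 1/2 = 1/2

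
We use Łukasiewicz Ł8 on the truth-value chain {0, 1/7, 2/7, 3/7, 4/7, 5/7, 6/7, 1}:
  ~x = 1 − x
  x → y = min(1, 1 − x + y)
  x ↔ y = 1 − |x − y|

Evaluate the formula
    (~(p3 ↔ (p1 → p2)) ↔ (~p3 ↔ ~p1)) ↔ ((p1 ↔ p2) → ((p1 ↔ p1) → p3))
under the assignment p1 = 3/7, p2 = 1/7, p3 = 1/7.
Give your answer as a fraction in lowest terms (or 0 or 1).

4/7

p1 → p2 = 3/7 → 1/7 = 5/7
p3 ↔ (p1 → p2) = 1/7 ↔ 5/7 = 3/7
~(p3 ↔ (p1 → p2)) = ~3/7 = 4/7
~p3 = ~1/7 = 6/7
~p1 = ~3/7 = 4/7
~p3 ↔ ~p1 = 6/7 ↔ 4/7 = 5/7
~(p3 ↔ (p1 → p2)) ↔ (~p3 ↔ ~p1) = 4/7 ↔ 5/7 = 6/7
p1 ↔ p2 = 3/7 ↔ 1/7 = 5/7
p1 ↔ p1 = 3/7 ↔ 3/7 = 1
(p1 ↔ p1) → p3 = 1 → 1/7 = 1/7
(p1 ↔ p2) → ((p1 ↔ p1) → p3) = 5/7 → 1/7 = 3/7
(~(p3 ↔ (p1 → p2)) ↔ (~p3 ↔ ~p1)) ↔ ((p1 ↔ p2) → ((p1 ↔ p1) → p3)) = 6/7 ↔ 3/7 = 4/7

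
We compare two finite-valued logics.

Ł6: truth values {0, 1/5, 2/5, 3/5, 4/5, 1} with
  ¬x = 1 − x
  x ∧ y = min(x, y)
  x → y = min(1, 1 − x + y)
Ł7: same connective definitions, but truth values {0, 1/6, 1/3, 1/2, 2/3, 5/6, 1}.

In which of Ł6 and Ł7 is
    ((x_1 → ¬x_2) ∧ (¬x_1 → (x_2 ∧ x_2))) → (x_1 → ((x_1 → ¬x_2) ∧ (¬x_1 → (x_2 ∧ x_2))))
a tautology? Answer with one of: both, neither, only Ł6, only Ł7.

In Ł6: every assignment gives 1 — tautology.
In Ł7: every assignment gives 1 — tautology.

both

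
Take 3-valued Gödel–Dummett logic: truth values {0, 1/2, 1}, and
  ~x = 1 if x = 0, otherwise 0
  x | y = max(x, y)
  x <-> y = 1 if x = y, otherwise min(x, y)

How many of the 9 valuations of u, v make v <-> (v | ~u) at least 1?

7

u = 0, v = 0 ↦ 0  <
u = 0, v = 1/2 ↦ 1/2  <
u = 0, v = 1 ↦ 1  ≥
u = 1/2, v = 0 ↦ 1  ≥
u = 1/2, v = 1/2 ↦ 1  ≥
u = 1/2, v = 1 ↦ 1  ≥
u = 1, v = 0 ↦ 1  ≥
u = 1, v = 1/2 ↦ 1  ≥
u = 1, v = 1 ↦ 1  ≥
So 7 of the 9 assignments meet the threshold.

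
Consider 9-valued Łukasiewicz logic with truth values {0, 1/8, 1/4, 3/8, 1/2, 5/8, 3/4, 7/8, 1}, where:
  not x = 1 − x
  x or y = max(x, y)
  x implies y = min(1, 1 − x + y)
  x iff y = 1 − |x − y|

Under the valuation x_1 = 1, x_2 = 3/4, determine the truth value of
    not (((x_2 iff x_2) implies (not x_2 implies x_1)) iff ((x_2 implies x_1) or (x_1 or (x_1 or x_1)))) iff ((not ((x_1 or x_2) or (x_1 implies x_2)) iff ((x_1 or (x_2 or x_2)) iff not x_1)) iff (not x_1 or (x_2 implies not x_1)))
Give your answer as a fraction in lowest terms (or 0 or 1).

x_2 iff x_2 = 3/4 iff 3/4 = 1
not x_2 = not 3/4 = 1/4
not x_2 implies x_1 = 1/4 implies 1 = 1
(x_2 iff x_2) implies (not x_2 implies x_1) = 1 implies 1 = 1
x_2 implies x_1 = 3/4 implies 1 = 1
x_1 or x_1 = 1 or 1 = 1
x_1 or (x_1 or x_1) = 1 or 1 = 1
(x_2 implies x_1) or (x_1 or (x_1 or x_1)) = 1 or 1 = 1
((x_2 iff x_2) implies (not x_2 implies x_1)) iff ((x_2 implies x_1) or (x_1 or (x_1 or x_1))) = 1 iff 1 = 1
not (((x_2 iff x_2) implies (not x_2 implies x_1)) iff ((x_2 implies x_1) or (x_1 or (x_1 or x_1)))) = not 1 = 0
x_1 or x_2 = 1 or 3/4 = 1
x_1 implies x_2 = 1 implies 3/4 = 3/4
(x_1 or x_2) or (x_1 implies x_2) = 1 or 3/4 = 1
not ((x_1 or x_2) or (x_1 implies x_2)) = not 1 = 0
x_2 or x_2 = 3/4 or 3/4 = 3/4
x_1 or (x_2 or x_2) = 1 or 3/4 = 1
not x_1 = not 1 = 0
(x_1 or (x_2 or x_2)) iff not x_1 = 1 iff 0 = 0
not ((x_1 or x_2) or (x_1 implies x_2)) iff ((x_1 or (x_2 or x_2)) iff not x_1) = 0 iff 0 = 1
not x_1 = not 1 = 0
not x_1 = not 1 = 0
x_2 implies not x_1 = 3/4 implies 0 = 1/4
not x_1 or (x_2 implies not x_1) = 0 or 1/4 = 1/4
(not ((x_1 or x_2) or (x_1 implies x_2)) iff ((x_1 or (x_2 or x_2)) iff not x_1)) iff (not x_1 or (x_2 implies not x_1)) = 1 iff 1/4 = 1/4
not (((x_2 iff x_2) implies (not x_2 implies x_1)) iff ((x_2 implies x_1) or (x_1 or (x_1 or x_1)))) iff ((not ((x_1 or x_2) or (x_1 implies x_2)) iff ((x_1 or (x_2 or x_2)) iff not x_1)) iff (not x_1 or (x_2 implies not x_1))) = 0 iff 1/4 = 3/4

3/4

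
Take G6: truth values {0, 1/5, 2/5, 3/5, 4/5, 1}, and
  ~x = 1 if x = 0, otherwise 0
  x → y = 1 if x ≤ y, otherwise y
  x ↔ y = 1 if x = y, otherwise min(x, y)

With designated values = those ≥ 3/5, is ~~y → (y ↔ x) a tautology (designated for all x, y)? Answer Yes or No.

Counterexample: take x = 0, y = 1/5.
~y = ~1/5 = 0
~~y = ~0 = 1
y ↔ x = 1/5 ↔ 0 = 0
~~y → (y ↔ x) = 1 → 0 = 0
This gives 0, which is below 3/5.

No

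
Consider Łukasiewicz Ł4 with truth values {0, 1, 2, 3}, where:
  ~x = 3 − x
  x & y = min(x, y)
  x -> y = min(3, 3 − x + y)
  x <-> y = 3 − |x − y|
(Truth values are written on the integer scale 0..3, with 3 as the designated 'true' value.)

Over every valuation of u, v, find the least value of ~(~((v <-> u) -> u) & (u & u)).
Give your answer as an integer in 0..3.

2

Take u = 1, v = 0:
v <-> u = 0 <-> 1 = 2
(v <-> u) -> u = 2 -> 1 = 2
~((v <-> u) -> u) = ~2 = 1
u & u = 1 & 1 = 1
~((v <-> u) -> u) & (u & u) = 1 & 1 = 1
~(~((v <-> u) -> u) & (u & u)) = ~1 = 2
No assignment yields a value below 2, so this is the minimum.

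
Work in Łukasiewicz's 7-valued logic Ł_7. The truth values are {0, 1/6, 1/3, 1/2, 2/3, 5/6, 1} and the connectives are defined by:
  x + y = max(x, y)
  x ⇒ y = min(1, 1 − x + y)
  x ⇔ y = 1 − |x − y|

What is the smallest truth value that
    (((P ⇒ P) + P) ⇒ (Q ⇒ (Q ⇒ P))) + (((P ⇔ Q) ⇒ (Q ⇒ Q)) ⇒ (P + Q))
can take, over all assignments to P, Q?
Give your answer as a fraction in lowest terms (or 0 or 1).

2/3

Take P = 0, Q = 2/3:
P ⇒ P = 0 ⇒ 0 = 1
(P ⇒ P) + P = 1 + 0 = 1
Q ⇒ P = 2/3 ⇒ 0 = 1/3
Q ⇒ (Q ⇒ P) = 2/3 ⇒ 1/3 = 2/3
((P ⇒ P) + P) ⇒ (Q ⇒ (Q ⇒ P)) = 1 ⇒ 2/3 = 2/3
P ⇔ Q = 0 ⇔ 2/3 = 1/3
Q ⇒ Q = 2/3 ⇒ 2/3 = 1
(P ⇔ Q) ⇒ (Q ⇒ Q) = 1/3 ⇒ 1 = 1
P + Q = 0 + 2/3 = 2/3
((P ⇔ Q) ⇒ (Q ⇒ Q)) ⇒ (P + Q) = 1 ⇒ 2/3 = 2/3
(((P ⇒ P) + P) ⇒ (Q ⇒ (Q ⇒ P))) + (((P ⇔ Q) ⇒ (Q ⇒ Q)) ⇒ (P + Q)) = 2/3 + 2/3 = 2/3
No assignment yields a value below 2/3, so this is the minimum.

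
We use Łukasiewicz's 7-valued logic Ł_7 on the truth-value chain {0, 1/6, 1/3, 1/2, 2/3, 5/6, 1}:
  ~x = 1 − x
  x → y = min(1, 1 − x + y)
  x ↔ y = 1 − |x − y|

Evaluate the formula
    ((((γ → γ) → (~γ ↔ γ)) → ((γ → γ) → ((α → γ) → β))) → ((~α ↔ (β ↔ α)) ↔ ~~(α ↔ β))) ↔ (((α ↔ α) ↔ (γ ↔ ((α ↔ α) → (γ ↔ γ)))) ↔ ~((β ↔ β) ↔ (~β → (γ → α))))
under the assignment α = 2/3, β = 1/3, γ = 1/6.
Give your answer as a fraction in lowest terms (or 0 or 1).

γ → γ = 1/6 → 1/6 = 1
~γ = ~1/6 = 5/6
~γ ↔ γ = 5/6 ↔ 1/6 = 1/3
(γ → γ) → (~γ ↔ γ) = 1 → 1/3 = 1/3
γ → γ = 1/6 → 1/6 = 1
α → γ = 2/3 → 1/6 = 1/2
(α → γ) → β = 1/2 → 1/3 = 5/6
(γ → γ) → ((α → γ) → β) = 1 → 5/6 = 5/6
((γ → γ) → (~γ ↔ γ)) → ((γ → γ) → ((α → γ) → β)) = 1/3 → 5/6 = 1
~α = ~2/3 = 1/3
β ↔ α = 1/3 ↔ 2/3 = 2/3
~α ↔ (β ↔ α) = 1/3 ↔ 2/3 = 2/3
α ↔ β = 2/3 ↔ 1/3 = 2/3
~(α ↔ β) = ~2/3 = 1/3
~~(α ↔ β) = ~1/3 = 2/3
(~α ↔ (β ↔ α)) ↔ ~~(α ↔ β) = 2/3 ↔ 2/3 = 1
(((γ → γ) → (~γ ↔ γ)) → ((γ → γ) → ((α → γ) → β))) → ((~α ↔ (β ↔ α)) ↔ ~~(α ↔ β)) = 1 → 1 = 1
α ↔ α = 2/3 ↔ 2/3 = 1
α ↔ α = 2/3 ↔ 2/3 = 1
γ ↔ γ = 1/6 ↔ 1/6 = 1
(α ↔ α) → (γ ↔ γ) = 1 → 1 = 1
γ ↔ ((α ↔ α) → (γ ↔ γ)) = 1/6 ↔ 1 = 1/6
(α ↔ α) ↔ (γ ↔ ((α ↔ α) → (γ ↔ γ))) = 1 ↔ 1/6 = 1/6
β ↔ β = 1/3 ↔ 1/3 = 1
~β = ~1/3 = 2/3
γ → α = 1/6 → 2/3 = 1
~β → (γ → α) = 2/3 → 1 = 1
(β ↔ β) ↔ (~β → (γ → α)) = 1 ↔ 1 = 1
~((β ↔ β) ↔ (~β → (γ → α))) = ~1 = 0
((α ↔ α) ↔ (γ ↔ ((α ↔ α) → (γ ↔ γ)))) ↔ ~((β ↔ β) ↔ (~β → (γ → α))) = 1/6 ↔ 0 = 5/6
((((γ → γ) → (~γ ↔ γ)) → ((γ → γ) → ((α → γ) → β))) → ((~α ↔ (β ↔ α)) ↔ ~~(α ↔ β))) ↔ (((α ↔ α) ↔ (γ ↔ ((α ↔ α) → (γ ↔ γ)))) ↔ ~((β ↔ β) ↔ (~β → (γ → α)))) = 1 ↔ 5/6 = 5/6

5/6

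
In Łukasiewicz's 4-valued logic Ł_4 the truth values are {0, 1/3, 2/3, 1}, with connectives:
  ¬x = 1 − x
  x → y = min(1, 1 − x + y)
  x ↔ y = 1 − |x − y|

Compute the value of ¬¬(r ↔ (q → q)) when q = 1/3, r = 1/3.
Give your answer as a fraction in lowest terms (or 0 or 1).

q → q = 1/3 → 1/3 = 1
r ↔ (q → q) = 1/3 ↔ 1 = 1/3
¬(r ↔ (q → q)) = ¬1/3 = 2/3
¬¬(r ↔ (q → q)) = ¬2/3 = 1/3

1/3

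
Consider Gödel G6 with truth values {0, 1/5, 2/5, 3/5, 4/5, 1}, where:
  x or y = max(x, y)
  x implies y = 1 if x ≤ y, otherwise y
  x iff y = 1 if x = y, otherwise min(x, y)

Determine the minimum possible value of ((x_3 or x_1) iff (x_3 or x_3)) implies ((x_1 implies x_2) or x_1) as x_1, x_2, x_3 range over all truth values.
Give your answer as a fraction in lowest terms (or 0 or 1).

Take x_1 = 1/5, x_2 = 0, x_3 = 1/5:
x_3 or x_1 = 1/5 or 1/5 = 1/5
x_3 or x_3 = 1/5 or 1/5 = 1/5
(x_3 or x_1) iff (x_3 or x_3) = 1/5 iff 1/5 = 1
x_1 implies x_2 = 1/5 implies 0 = 0
(x_1 implies x_2) or x_1 = 0 or 1/5 = 1/5
((x_3 or x_1) iff (x_3 or x_3)) implies ((x_1 implies x_2) or x_1) = 1 implies 1/5 = 1/5
No assignment yields a value below 1/5, so this is the minimum.

1/5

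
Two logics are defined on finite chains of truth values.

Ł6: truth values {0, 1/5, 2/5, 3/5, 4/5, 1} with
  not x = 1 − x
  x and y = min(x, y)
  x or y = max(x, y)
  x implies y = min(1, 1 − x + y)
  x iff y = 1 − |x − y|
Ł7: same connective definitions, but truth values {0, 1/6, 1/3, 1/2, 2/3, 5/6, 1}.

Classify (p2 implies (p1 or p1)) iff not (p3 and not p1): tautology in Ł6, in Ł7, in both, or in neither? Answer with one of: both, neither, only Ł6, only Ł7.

In Ł6: at p1 = 0, p2 = 0, p3 = 1/5 the value is 4/5 — not a tautology.
In Ł7: at p1 = 0, p2 = 0, p3 = 1/6 the value is 5/6 — not a tautology.

neither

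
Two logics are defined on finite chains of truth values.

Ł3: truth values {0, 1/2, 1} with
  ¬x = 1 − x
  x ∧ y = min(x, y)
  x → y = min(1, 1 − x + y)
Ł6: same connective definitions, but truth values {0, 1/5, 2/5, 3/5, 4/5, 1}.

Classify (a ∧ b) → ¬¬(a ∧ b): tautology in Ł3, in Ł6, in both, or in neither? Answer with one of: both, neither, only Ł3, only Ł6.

In Ł3: every assignment gives 1 — tautology.
In Ł6: every assignment gives 1 — tautology.

both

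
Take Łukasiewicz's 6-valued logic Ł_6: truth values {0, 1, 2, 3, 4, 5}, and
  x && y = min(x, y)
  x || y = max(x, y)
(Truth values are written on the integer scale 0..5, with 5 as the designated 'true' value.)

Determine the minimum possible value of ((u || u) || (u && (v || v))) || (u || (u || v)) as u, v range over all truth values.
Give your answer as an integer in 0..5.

Take u = 0, v = 0:
u || u = 0 || 0 = 0
v || v = 0 || 0 = 0
u && (v || v) = 0 && 0 = 0
(u || u) || (u && (v || v)) = 0 || 0 = 0
u || v = 0 || 0 = 0
u || (u || v) = 0 || 0 = 0
((u || u) || (u && (v || v))) || (u || (u || v)) = 0 || 0 = 0
No assignment yields a value below 0, so this is the minimum.

0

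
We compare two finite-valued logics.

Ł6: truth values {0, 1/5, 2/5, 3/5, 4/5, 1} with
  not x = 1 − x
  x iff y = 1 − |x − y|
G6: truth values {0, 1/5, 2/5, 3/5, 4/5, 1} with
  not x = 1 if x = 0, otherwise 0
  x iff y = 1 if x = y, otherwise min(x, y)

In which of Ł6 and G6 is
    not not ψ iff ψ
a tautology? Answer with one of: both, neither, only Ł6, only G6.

only Ł6

In Ł6: every assignment gives 1 — tautology.
In G6: at ψ = 1/5 the value is 1/5 — not a tautology.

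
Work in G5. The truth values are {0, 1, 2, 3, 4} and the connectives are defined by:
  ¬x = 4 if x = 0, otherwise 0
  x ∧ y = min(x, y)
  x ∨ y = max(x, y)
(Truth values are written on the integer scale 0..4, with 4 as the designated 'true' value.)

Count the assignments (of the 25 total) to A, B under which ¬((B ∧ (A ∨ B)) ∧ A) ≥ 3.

value 4: 9 assignments (counts)
value 0: 16 assignments
So 9 of the 25 assignments meet the threshold.

9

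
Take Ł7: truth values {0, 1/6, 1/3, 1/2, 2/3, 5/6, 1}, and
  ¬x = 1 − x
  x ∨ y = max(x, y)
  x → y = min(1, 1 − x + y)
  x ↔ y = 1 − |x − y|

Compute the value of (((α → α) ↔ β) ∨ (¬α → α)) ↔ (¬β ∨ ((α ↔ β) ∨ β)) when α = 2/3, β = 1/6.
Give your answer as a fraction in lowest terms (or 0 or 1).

5/6

α → α = 2/3 → 2/3 = 1
(α → α) ↔ β = 1 ↔ 1/6 = 1/6
¬α = ¬2/3 = 1/3
¬α → α = 1/3 → 2/3 = 1
((α → α) ↔ β) ∨ (¬α → α) = 1/6 ∨ 1 = 1
¬β = ¬1/6 = 5/6
α ↔ β = 2/3 ↔ 1/6 = 1/2
(α ↔ β) ∨ β = 1/2 ∨ 1/6 = 1/2
¬β ∨ ((α ↔ β) ∨ β) = 5/6 ∨ 1/2 = 5/6
(((α → α) ↔ β) ∨ (¬α → α)) ↔ (¬β ∨ ((α ↔ β) ∨ β)) = 1 ↔ 5/6 = 5/6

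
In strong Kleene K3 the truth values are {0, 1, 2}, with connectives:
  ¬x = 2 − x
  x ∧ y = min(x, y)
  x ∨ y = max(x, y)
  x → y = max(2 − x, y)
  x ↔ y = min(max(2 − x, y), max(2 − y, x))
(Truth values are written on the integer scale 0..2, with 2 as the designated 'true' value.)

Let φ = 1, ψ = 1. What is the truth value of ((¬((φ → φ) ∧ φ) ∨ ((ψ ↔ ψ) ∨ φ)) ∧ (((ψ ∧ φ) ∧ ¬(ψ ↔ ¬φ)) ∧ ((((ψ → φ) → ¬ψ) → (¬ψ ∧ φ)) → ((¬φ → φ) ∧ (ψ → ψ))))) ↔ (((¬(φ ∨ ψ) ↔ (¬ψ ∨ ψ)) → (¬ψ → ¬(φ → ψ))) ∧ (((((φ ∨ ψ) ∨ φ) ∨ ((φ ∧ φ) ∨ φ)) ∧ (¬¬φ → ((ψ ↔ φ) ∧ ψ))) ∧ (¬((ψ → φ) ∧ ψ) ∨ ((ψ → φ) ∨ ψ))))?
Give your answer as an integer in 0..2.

φ → φ = 1 → 1 = 1
(φ → φ) ∧ φ = 1 ∧ 1 = 1
¬((φ → φ) ∧ φ) = ¬1 = 1
ψ ↔ ψ = 1 ↔ 1 = 1
(ψ ↔ ψ) ∨ φ = 1 ∨ 1 = 1
¬((φ → φ) ∧ φ) ∨ ((ψ ↔ ψ) ∨ φ) = 1 ∨ 1 = 1
ψ ∧ φ = 1 ∧ 1 = 1
¬φ = ¬1 = 1
ψ ↔ ¬φ = 1 ↔ 1 = 1
¬(ψ ↔ ¬φ) = ¬1 = 1
(ψ ∧ φ) ∧ ¬(ψ ↔ ¬φ) = 1 ∧ 1 = 1
ψ → φ = 1 → 1 = 1
¬ψ = ¬1 = 1
(ψ → φ) → ¬ψ = 1 → 1 = 1
¬ψ = ¬1 = 1
¬ψ ∧ φ = 1 ∧ 1 = 1
((ψ → φ) → ¬ψ) → (¬ψ ∧ φ) = 1 → 1 = 1
¬φ = ¬1 = 1
¬φ → φ = 1 → 1 = 1
ψ → ψ = 1 → 1 = 1
(¬φ → φ) ∧ (ψ → ψ) = 1 ∧ 1 = 1
(((ψ → φ) → ¬ψ) → (¬ψ ∧ φ)) → ((¬φ → φ) ∧ (ψ → ψ)) = 1 → 1 = 1
((ψ ∧ φ) ∧ ¬(ψ ↔ ¬φ)) ∧ ((((ψ → φ) → ¬ψ) → (¬ψ ∧ φ)) → ((¬φ → φ) ∧ (ψ → ψ))) = 1 ∧ 1 = 1
(¬((φ → φ) ∧ φ) ∨ ((ψ ↔ ψ) ∨ φ)) ∧ (((ψ ∧ φ) ∧ ¬(ψ ↔ ¬φ)) ∧ ((((ψ → φ) → ¬ψ) → (¬ψ ∧ φ)) → ((¬φ → φ) ∧ (ψ → ψ)))) = 1 ∧ 1 = 1
φ ∨ ψ = 1 ∨ 1 = 1
¬(φ ∨ ψ) = ¬1 = 1
¬ψ = ¬1 = 1
¬ψ ∨ ψ = 1 ∨ 1 = 1
¬(φ ∨ ψ) ↔ (¬ψ ∨ ψ) = 1 ↔ 1 = 1
¬ψ = ¬1 = 1
φ → ψ = 1 → 1 = 1
¬(φ → ψ) = ¬1 = 1
¬ψ → ¬(φ → ψ) = 1 → 1 = 1
(¬(φ ∨ ψ) ↔ (¬ψ ∨ ψ)) → (¬ψ → ¬(φ → ψ)) = 1 → 1 = 1
φ ∨ ψ = 1 ∨ 1 = 1
(φ ∨ ψ) ∨ φ = 1 ∨ 1 = 1
φ ∧ φ = 1 ∧ 1 = 1
(φ ∧ φ) ∨ φ = 1 ∨ 1 = 1
((φ ∨ ψ) ∨ φ) ∨ ((φ ∧ φ) ∨ φ) = 1 ∨ 1 = 1
¬φ = ¬1 = 1
¬¬φ = ¬1 = 1
ψ ↔ φ = 1 ↔ 1 = 1
(ψ ↔ φ) ∧ ψ = 1 ∧ 1 = 1
¬¬φ → ((ψ ↔ φ) ∧ ψ) = 1 → 1 = 1
(((φ ∨ ψ) ∨ φ) ∨ ((φ ∧ φ) ∨ φ)) ∧ (¬¬φ → ((ψ ↔ φ) ∧ ψ)) = 1 ∧ 1 = 1
ψ → φ = 1 → 1 = 1
(ψ → φ) ∧ ψ = 1 ∧ 1 = 1
¬((ψ → φ) ∧ ψ) = ¬1 = 1
ψ → φ = 1 → 1 = 1
(ψ → φ) ∨ ψ = 1 ∨ 1 = 1
¬((ψ → φ) ∧ ψ) ∨ ((ψ → φ) ∨ ψ) = 1 ∨ 1 = 1
((((φ ∨ ψ) ∨ φ) ∨ ((φ ∧ φ) ∨ φ)) ∧ (¬¬φ → ((ψ ↔ φ) ∧ ψ))) ∧ (¬((ψ → φ) ∧ ψ) ∨ ((ψ → φ) ∨ ψ)) = 1 ∧ 1 = 1
((¬(φ ∨ ψ) ↔ (¬ψ ∨ ψ)) → (¬ψ → ¬(φ → ψ))) ∧ (((((φ ∨ ψ) ∨ φ) ∨ ((φ ∧ φ) ∨ φ)) ∧ (¬¬φ → ((ψ ↔ φ) ∧ ψ))) ∧ (¬((ψ → φ) ∧ ψ) ∨ ((ψ → φ) ∨ ψ))) = 1 ∧ 1 = 1
((¬((φ → φ) ∧ φ) ∨ ((ψ ↔ ψ) ∨ φ)) ∧ (((ψ ∧ φ) ∧ ¬(ψ ↔ ¬φ)) ∧ ((((ψ → φ) → ¬ψ) → (¬ψ ∧ φ)) → ((¬φ → φ) ∧ (ψ → ψ))))) ↔ (((¬(φ ∨ ψ) ↔ (¬ψ ∨ ψ)) → (¬ψ → ¬(φ → ψ))) ∧ (((((φ ∨ ψ) ∨ φ) ∨ ((φ ∧ φ) ∨ φ)) ∧ (¬¬φ → ((ψ ↔ φ) ∧ ψ))) ∧ (¬((ψ → φ) ∧ ψ) ∨ ((ψ → φ) ∨ ψ)))) = 1 ↔ 1 = 1

1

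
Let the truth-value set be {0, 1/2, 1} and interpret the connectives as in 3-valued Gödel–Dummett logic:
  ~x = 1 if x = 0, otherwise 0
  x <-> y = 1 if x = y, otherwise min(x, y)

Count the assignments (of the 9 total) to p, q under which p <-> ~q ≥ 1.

p = 0, q = 0 ↦ 0  <
p = 0, q = 1/2 ↦ 1  ≥
p = 0, q = 1 ↦ 1  ≥
p = 1/2, q = 0 ↦ 1/2  <
p = 1/2, q = 1/2 ↦ 0  <
p = 1/2, q = 1 ↦ 0  <
p = 1, q = 0 ↦ 1  ≥
p = 1, q = 1/2 ↦ 0  <
p = 1, q = 1 ↦ 0  <
So 3 of the 9 assignments meet the threshold.

3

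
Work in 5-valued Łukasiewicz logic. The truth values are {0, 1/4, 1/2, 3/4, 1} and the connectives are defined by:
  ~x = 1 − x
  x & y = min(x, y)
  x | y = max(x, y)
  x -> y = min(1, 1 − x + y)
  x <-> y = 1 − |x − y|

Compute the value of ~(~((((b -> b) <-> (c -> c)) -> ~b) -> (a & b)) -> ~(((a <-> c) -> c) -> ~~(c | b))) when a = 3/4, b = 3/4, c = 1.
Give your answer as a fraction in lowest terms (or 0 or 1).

b -> b = 3/4 -> 3/4 = 1
c -> c = 1 -> 1 = 1
(b -> b) <-> (c -> c) = 1 <-> 1 = 1
~b = ~3/4 = 1/4
((b -> b) <-> (c -> c)) -> ~b = 1 -> 1/4 = 1/4
a & b = 3/4 & 3/4 = 3/4
(((b -> b) <-> (c -> c)) -> ~b) -> (a & b) = 1/4 -> 3/4 = 1
~((((b -> b) <-> (c -> c)) -> ~b) -> (a & b)) = ~1 = 0
a <-> c = 3/4 <-> 1 = 3/4
(a <-> c) -> c = 3/4 -> 1 = 1
c | b = 1 | 3/4 = 1
~(c | b) = ~1 = 0
~~(c | b) = ~0 = 1
((a <-> c) -> c) -> ~~(c | b) = 1 -> 1 = 1
~(((a <-> c) -> c) -> ~~(c | b)) = ~1 = 0
~((((b -> b) <-> (c -> c)) -> ~b) -> (a & b)) -> ~(((a <-> c) -> c) -> ~~(c | b)) = 0 -> 0 = 1
~(~((((b -> b) <-> (c -> c)) -> ~b) -> (a & b)) -> ~(((a <-> c) -> c) -> ~~(c | b))) = ~1 = 0

0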